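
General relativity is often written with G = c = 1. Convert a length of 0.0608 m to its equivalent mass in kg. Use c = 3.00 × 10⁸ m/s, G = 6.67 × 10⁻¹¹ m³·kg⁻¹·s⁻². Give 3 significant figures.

8.20 × 10²⁵ kg

Length → mass via c²/G.
0.0608 m × (c²/G) = 8.20 × 10²⁵ kg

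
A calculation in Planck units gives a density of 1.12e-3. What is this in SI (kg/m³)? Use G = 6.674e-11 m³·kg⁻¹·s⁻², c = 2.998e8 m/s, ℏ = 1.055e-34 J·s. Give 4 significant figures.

One Planck density: ρ_P = c⁵/(ℏG²) = 5.154e96 kg/m³.
1.12e-3 × 5.154e96 kg/m³ = 5.772e93 kg/m³

5.772e93 kg/m³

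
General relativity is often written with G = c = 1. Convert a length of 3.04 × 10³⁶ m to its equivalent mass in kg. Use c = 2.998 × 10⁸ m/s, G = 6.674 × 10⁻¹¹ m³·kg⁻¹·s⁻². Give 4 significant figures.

Length → mass via c²/G.
3.04 × 10³⁶ m × (c²/G) = 4.094 × 10⁶³ kg

4.094 × 10⁶³ kg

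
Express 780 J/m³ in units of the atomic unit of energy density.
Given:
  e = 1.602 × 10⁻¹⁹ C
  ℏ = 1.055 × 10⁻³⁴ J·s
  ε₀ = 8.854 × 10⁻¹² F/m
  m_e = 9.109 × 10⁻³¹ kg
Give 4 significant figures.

2.663 × 10⁻¹¹

atomic unit of energy density: u_au = E_h/a₀³ = m_e⁴e¹⁰/((4πε₀)⁵ℏ⁸) = 2.929 × 10¹³ J/m³.
780 / 2.929 × 10¹³ = 2.663 × 10⁻¹¹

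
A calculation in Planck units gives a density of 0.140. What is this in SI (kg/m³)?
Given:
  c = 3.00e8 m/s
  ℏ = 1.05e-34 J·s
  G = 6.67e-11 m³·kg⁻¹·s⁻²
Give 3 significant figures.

One Planck density: ρ_P = c⁵/(ℏG²) = 5.20e96 kg/m³.
0.140 × 5.20e96 kg/m³ = 7.28e95 kg/m³

7.28e95 kg/m³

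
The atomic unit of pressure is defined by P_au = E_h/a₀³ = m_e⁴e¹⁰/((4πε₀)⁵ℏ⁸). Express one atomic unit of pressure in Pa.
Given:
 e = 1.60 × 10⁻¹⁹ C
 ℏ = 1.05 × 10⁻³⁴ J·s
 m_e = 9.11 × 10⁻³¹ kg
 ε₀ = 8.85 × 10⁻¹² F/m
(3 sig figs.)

P_au = E_h/a₀³ = m_e⁴e¹⁰/((4πε₀)⁵ℏ⁸)
E_h = 4.38 × 10⁻¹⁸ J
a₀ = 5.26 × 10⁻¹¹ m
E_h/a₀³ = 3.01 × 10¹³ Pa

3.01 × 10¹³ Pa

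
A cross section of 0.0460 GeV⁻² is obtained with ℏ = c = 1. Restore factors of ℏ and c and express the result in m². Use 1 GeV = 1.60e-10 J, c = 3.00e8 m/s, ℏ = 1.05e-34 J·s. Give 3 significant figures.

Area is [L]² = [E]⁻²·(ℏc)²; restore (ℏc)².
1 GeV⁻² → (ℏc)² × (1 GeV in J)⁻² = 3.88e-32 m².
Result: 0.0460 × 3.88e-32 = 1.78e-33 m².

1.78e-33 m²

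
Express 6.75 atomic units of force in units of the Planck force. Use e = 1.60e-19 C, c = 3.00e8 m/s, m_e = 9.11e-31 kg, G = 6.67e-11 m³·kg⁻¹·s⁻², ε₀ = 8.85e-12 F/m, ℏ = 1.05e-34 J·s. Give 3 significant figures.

atomic unit of force: F_au = E_h/a₀ = m_e²e⁶/((4πε₀)³ℏ⁴) = 8.33e-8 N
Planck force: F_P = c⁴/G = 1.21e44 N
6.75 × 8.33e-8 / 1.21e44 = 4.63e-51

4.63e-51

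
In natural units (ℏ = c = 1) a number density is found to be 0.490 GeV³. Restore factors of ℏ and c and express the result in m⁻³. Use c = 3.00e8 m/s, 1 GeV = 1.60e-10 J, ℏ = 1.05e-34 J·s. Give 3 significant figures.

6.42e46 m⁻³

Number density is [L]⁻³ = [E]³/(ℏc)³.
1 GeV³ → 1/(ℏc)³ × (1 GeV in J)³ = 1.31e47 m⁻³.
Result: 0.490 × 1.31e47 = 6.42e46 m⁻³.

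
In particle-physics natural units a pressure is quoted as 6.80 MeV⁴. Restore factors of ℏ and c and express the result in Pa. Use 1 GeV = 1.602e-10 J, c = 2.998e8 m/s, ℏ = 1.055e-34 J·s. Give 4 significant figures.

Pressure is [E]/[L]³ = [E]⁴/(ℏc)³.
1 GeV⁴ → 1/(ℏc)³ × (1 GeV in J)⁴ = 2.082e37 Pa.
Convert the energy scale: 6.80 MeV⁴ = 6.80e-12 GeV⁴.
Result: 6.80e-12 × 2.082e37 = 1.415e26 Pa.

1.415e26 Pa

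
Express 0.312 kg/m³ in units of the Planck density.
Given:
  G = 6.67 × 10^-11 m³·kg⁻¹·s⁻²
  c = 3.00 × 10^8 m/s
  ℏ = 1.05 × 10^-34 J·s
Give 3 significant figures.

Planck density: ρ_P = c⁵/(ℏG²) = 5.20 × 10^96 kg/m³.
0.312 / 5.20 × 10^96 = 6.00 × 10^-98

6.00 × 10^-98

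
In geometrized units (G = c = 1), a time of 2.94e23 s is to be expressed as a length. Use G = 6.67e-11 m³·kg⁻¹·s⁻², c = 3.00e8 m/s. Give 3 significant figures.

8.82e31 m

Time → length via c.
2.94e23 s × (c) = 8.82e31 m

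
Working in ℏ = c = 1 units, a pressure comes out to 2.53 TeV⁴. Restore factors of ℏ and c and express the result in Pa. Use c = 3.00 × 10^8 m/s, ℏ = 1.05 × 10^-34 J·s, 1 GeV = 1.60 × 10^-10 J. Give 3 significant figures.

Pressure is [E]/[L]³ = [E]⁴/(ℏc)³.
1 GeV⁴ → 1/(ℏc)³ × (1 GeV in J)⁴ = 2.10 × 10^37 Pa.
Convert the energy scale: 2.53 TeV⁴ = 2.53 × 10^12 GeV⁴.
Result: 2.53 × 10^12 × 2.10 × 10^37 = 5.30 × 10^49 Pa.

5.30 × 10^49 Pa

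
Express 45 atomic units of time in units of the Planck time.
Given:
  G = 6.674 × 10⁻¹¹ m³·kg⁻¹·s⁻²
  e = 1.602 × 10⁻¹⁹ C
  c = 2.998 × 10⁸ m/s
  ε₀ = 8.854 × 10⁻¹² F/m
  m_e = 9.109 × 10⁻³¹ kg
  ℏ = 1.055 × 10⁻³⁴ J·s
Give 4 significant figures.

2.022 × 10²⁸

atomic unit of time: τ_au = (4πε₀)²ℏ³/(m_e e⁴) = 2.423 × 10⁻¹⁷ s
Planck time: t_P = √(ℏG/c⁵) = 5.392 × 10⁻⁴⁴ s
45 × 2.423 × 10⁻¹⁷ / 5.392 × 10⁻⁴⁴ = 2.022 × 10²⁸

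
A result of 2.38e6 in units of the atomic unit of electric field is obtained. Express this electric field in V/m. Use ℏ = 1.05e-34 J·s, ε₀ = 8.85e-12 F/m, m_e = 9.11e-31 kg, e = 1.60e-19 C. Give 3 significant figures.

One atomic unit of electric field: E_au = E_h/(e a₀) = m_e²e⁵/((4πε₀)³ℏ⁴) = 5.20e11 V/m.
2.38e6 × 5.20e11 V/m = 1.24e18 V/m

1.24e18 V/m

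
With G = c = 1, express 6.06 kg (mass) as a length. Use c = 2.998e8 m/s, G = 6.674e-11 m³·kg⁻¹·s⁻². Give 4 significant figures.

4.500e-27 m

In G = c = 1 units mass has dimensions of length; the conversion factor is G/c².
6.06 kg × (G/c²) = 4.500e-27 m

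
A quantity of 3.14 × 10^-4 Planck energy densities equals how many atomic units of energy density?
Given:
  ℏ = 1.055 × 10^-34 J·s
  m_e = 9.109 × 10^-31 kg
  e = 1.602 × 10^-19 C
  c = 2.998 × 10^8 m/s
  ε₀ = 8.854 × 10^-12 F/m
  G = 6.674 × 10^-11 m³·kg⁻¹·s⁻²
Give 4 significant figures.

4.966 × 10^96

Planck energy density: u_P = c⁷/(ℏG²) = 4.632 × 10^113 J/m³
atomic unit of energy density: u_au = E_h/a₀³ = m_e⁴e¹⁰/((4πε₀)⁵ℏ⁸) = 2.929 × 10^13 J/m³
3.14 × 10^-4 × 4.632 × 10^113 / 2.929 × 10^13 = 4.966 × 10^96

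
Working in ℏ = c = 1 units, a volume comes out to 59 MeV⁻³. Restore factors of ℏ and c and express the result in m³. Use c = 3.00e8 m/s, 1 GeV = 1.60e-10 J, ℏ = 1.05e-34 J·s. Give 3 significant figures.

4.50e-37 m³

Volume is [L]³ = [E]⁻³·(ℏc)³.
1 GeV⁻³ → (ℏc)³ × (1 GeV in J)⁻³ = 7.63e-48 m³.
Convert the energy scale: 59 MeV⁻³ = 5.90e10 GeV⁻³.
Result: 5.90e10 × 7.63e-48 = 4.50e-37 m³.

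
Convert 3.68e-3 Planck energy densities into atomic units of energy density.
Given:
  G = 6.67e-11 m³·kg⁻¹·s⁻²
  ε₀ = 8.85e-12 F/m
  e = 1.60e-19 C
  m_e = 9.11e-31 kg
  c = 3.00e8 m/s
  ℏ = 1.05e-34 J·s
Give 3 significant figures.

5.72e97

Planck energy density: u_P = c⁷/(ℏG²) = 4.68e113 J/m³
atomic unit of energy density: u_au = E_h/a₀³ = m_e⁴e¹⁰/((4πε₀)⁵ℏ⁸) = 3.01e13 J/m³
3.68e-3 × 4.68e113 / 3.01e13 = 5.72e97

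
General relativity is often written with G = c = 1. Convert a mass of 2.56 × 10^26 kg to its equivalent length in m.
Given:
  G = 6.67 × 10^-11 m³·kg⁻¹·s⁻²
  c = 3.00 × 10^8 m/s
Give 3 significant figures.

0.190 m

In G = c = 1 units mass has dimensions of length; the conversion factor is G/c².
2.56 × 10^26 kg × (G/c²) = 0.190 m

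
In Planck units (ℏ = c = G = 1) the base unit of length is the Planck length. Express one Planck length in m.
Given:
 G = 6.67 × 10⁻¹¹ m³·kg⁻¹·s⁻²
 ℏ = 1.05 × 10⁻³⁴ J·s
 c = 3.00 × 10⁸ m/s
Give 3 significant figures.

ℓ_P = √(ℏG/c³)
  = √(2.59 × 10⁻⁷⁰)
  = 1.61 × 10⁻³⁵ m

1.61 × 10⁻³⁵ m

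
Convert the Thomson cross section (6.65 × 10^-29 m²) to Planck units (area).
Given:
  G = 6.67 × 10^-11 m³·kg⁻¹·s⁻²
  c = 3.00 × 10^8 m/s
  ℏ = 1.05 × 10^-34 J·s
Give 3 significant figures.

2.56 × 10^41

Planck area: A_P = ℏG/c³ = 2.59 × 10^-70 m².
6.65 × 10^-29 / 2.59 × 10^-70 = 2.56 × 10^41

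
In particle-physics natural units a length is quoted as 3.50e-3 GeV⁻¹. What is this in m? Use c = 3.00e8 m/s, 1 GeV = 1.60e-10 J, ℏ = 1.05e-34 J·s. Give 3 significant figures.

6.89e-19 m

A length is [E]⁻¹ in ℏ=c=1; restore one factor of ℏc.
1 GeV⁻¹ → ℏc × (1 GeV in J)⁻¹ = 1.97e-16 m.
Result: 3.50e-3 × 1.97e-16 = 6.89e-19 m.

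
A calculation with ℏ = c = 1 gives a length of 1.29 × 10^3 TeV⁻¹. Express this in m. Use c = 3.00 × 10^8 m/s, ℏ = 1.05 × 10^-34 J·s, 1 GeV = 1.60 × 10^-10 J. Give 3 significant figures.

2.54 × 10^-16 m

A length is [E]⁻¹ in ℏ=c=1; restore one factor of ℏc.
1 GeV⁻¹ → ℏc × (1 GeV in J)⁻¹ = 1.97 × 10^-16 m.
Convert the energy scale: 1.29 × 10^3 TeV⁻¹ = 1.29 GeV⁻¹.
Result: 1.29 × 1.97 × 10^-16 = 2.54 × 10^-16 m.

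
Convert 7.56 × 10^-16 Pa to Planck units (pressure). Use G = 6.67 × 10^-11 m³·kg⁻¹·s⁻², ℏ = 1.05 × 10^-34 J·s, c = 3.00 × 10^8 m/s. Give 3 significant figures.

1.61 × 10^-129

Planck pressure: p_P = c⁷/(ℏG²) = 4.68 × 10^113 Pa.
7.56 × 10^-16 / 4.68 × 10^113 = 1.61 × 10^-129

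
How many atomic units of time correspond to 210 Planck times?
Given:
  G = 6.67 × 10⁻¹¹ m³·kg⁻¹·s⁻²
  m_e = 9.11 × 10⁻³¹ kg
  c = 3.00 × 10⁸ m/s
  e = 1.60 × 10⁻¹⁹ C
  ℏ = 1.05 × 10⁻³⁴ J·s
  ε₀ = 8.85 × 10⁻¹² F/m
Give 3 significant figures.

Planck time: t_P = √(ℏG/c⁵) = 5.37 × 10⁻⁴⁴ s
atomic unit of time: τ_au = (4πε₀)²ℏ³/(m_e e⁴) = 2.40 × 10⁻¹⁷ s
210 × 5.37 × 10⁻⁴⁴ / 2.40 × 10⁻¹⁷ = 4.70 × 10⁻²⁵

4.70 × 10⁻²⁵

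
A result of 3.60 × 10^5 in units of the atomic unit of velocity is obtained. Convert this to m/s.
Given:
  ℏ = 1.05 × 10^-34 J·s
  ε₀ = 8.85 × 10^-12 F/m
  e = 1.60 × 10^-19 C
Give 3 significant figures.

One atomic unit of velocity: v_au = e²/(4πε₀ℏ) = 2.19 × 10^6 m/s.
3.60 × 10^5 × 2.19 × 10^6 m/s = 7.89 × 10^11 m/s

7.89 × 10^11 m/s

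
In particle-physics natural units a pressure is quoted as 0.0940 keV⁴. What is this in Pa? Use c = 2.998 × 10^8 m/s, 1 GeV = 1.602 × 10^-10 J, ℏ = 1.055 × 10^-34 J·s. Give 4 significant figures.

1.957 × 10^12 Pa

Pressure is [E]/[L]³ = [E]⁴/(ℏc)³.
1 GeV⁴ → 1/(ℏc)³ × (1 GeV in J)⁴ = 2.082 × 10^37 Pa.
Convert the energy scale: 0.0940 keV⁴ = 9.40 × 10^-26 GeV⁴.
Result: 9.40 × 10^-26 × 2.082 × 10^37 = 1.957 × 10^12 Pa.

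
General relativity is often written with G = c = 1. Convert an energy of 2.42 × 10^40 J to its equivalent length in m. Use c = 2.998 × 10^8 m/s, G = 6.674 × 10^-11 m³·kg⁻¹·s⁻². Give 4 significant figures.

Energy → length via G/c⁴.
2.42 × 10^40 J × (G/c⁴) = 1.999 × 10^-4 m

1.999 × 10^-4 m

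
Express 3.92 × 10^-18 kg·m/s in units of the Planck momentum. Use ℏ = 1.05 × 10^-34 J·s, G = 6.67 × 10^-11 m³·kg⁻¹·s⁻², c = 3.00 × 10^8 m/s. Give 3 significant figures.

Planck momentum: p_P = √(ℏc³/G) = 6.52 kg·m/s.
3.92 × 10^-18 / 6.52 = 6.01 × 10^-19

6.01 × 10^-19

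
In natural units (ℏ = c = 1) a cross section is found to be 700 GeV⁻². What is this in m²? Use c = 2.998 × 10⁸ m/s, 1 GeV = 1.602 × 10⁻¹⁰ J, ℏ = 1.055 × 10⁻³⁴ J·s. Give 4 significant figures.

Area is [L]² = [E]⁻²·(ℏc)²; restore (ℏc)².
1 GeV⁻² → (ℏc)² × (1 GeV in J)⁻² = 3.898 × 10⁻³² m².
Result: 700 × 3.898 × 10⁻³² = 2.729 × 10⁻²⁹ m².

2.729 × 10⁻²⁹ m²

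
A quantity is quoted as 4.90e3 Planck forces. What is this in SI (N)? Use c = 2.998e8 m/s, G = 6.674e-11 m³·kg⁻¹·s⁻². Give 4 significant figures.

One Planck force: F_P = c⁴/G = 1.210e44 N.
4.90e3 × 1.210e44 N = 5.931e47 N

5.931e47 N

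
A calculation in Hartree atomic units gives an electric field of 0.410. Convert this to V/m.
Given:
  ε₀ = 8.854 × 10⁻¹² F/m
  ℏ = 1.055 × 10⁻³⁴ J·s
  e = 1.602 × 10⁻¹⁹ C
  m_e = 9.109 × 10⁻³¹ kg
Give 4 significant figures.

2.104 × 10¹¹ V/m

One atomic unit of electric field: E_au = E_h/(e a₀) = m_e²e⁵/((4πε₀)³ℏ⁴) = 5.131 × 10¹¹ V/m.
0.410 × 5.131 × 10¹¹ V/m = 2.104 × 10¹¹ V/m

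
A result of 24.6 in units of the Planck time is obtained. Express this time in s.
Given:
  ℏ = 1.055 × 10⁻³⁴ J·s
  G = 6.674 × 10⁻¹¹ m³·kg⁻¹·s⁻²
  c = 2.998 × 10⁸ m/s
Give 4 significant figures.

1.326 × 10⁻⁴² s

One Planck time: t_P = √(ℏG/c⁵) = 5.392 × 10⁻⁴⁴ s.
24.6 × 5.392 × 10⁻⁴⁴ s = 1.326 × 10⁻⁴² s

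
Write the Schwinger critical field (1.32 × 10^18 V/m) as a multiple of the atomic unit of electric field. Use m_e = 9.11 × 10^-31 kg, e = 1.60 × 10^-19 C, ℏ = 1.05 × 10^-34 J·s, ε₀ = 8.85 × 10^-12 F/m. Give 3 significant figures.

atomic unit of electric field: E_au = E_h/(e a₀) = m_e²e⁵/((4πε₀)³ℏ⁴) = 5.20 × 10^11 V/m.
1.32 × 10^18 / 5.20 × 10^11 = 2.54 × 10^6

2.54 × 10^6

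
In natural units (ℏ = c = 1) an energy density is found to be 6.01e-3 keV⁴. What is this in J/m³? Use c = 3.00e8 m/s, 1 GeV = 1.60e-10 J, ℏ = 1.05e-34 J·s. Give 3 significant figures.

1.26e11 J/m³

[E]/[L]³ = [E]⁴/(ℏc)³; restore (ℏc)⁻³.
1 GeV⁴ → 1/(ℏc)³ × (1 GeV in J)⁴ = 2.10e37 J/m³.
Convert the energy scale: 6.01e-3 keV⁴ = 6.01e-27 GeV⁴.
Result: 6.01e-27 × 2.10e37 = 1.26e11 J/m³.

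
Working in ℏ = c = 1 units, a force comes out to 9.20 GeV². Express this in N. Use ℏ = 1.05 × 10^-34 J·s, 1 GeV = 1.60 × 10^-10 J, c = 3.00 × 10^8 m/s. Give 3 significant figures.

7.48 × 10^6 N

Force is [E]/[L] = [E]²/(ℏc); restore (ℏc)⁻¹.
1 GeV² → 1/(ℏc) × (1 GeV in J)² = 8.13 × 10^5 N.
Result: 9.20 × 8.13 × 10^5 = 7.48 × 10^6 N.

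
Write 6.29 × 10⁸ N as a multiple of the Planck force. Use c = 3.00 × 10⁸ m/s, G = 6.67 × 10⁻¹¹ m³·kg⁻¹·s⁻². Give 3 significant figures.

Planck force: F_P = c⁴/G = 1.21 × 10⁴⁴ N.
6.29 × 10⁸ / 1.21 × 10⁴⁴ = 5.18 × 10⁻³⁶

5.18 × 10⁻³⁶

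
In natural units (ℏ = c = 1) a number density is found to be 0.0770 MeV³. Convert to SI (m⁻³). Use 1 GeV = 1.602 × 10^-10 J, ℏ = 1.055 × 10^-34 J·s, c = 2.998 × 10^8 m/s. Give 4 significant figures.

1.001 × 10^37 m⁻³

Number density is [L]⁻³ = [E]³/(ℏc)³.
1 GeV³ → 1/(ℏc)³ × (1 GeV in J)³ = 1.299 × 10^47 m⁻³.
Convert the energy scale: 0.0770 MeV³ = 7.70 × 10^-11 GeV³.
Result: 7.70 × 10^-11 × 1.299 × 10^47 = 1.001 × 10^37 m⁻³.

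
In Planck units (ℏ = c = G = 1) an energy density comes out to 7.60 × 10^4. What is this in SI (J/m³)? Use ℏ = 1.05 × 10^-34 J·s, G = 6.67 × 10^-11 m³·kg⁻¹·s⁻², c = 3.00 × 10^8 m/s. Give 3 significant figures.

3.56 × 10^118 J/m³

One Planck energy density: u_P = c⁷/(ℏG²) = 4.68 × 10^113 J/m³.
7.60 × 10^4 × 4.68 × 10^113 J/m³ = 3.56 × 10^118 J/m³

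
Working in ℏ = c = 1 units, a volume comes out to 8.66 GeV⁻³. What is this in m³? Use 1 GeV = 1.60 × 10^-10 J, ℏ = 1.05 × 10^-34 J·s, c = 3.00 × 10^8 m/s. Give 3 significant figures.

Volume is [L]³ = [E]⁻³·(ℏc)³.
1 GeV⁻³ → (ℏc)³ × (1 GeV in J)⁻³ = 7.63 × 10^-48 m³.
Result: 8.66 × 7.63 × 10^-48 = 6.61 × 10^-47 m³.

6.61 × 10^-47 m³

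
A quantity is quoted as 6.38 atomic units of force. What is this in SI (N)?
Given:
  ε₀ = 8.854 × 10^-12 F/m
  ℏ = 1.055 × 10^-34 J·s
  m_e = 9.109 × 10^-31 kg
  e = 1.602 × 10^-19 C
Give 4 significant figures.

5.244 × 10^-7 N

One atomic unit of force: F_au = E_h/a₀ = m_e²e⁶/((4πε₀)³ℏ⁴) = 8.220 × 10^-8 N.
6.38 × 8.220 × 10^-8 N = 5.244 × 10^-7 N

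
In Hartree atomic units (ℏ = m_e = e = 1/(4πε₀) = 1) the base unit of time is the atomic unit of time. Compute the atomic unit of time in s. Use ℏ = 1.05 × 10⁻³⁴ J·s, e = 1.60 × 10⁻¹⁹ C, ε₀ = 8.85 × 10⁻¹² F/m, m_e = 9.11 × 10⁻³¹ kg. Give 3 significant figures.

2.40 × 10⁻¹⁷ s

τ_au = (4πε₀)²ℏ³/(m_e e⁴)
E_h = 4.38 × 10⁻¹⁸ J
ℏ/E_h = 2.40 × 10⁻¹⁷ s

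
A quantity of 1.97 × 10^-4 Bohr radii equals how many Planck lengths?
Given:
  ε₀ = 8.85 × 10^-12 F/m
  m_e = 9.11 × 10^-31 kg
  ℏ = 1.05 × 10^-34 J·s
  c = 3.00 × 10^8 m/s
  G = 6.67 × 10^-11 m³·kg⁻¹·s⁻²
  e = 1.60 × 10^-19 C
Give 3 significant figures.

6.43 × 10^20

Bohr radius: a₀ = 4πε₀ℏ²/(m_e e²) = 5.26 × 10^-11 m
Planck length: ℓ_P = √(ℏG/c³) = 1.61 × 10^-35 m
1.97 × 10^-4 × 5.26 × 10^-11 / 1.61 × 10^-35 = 6.43 × 10^20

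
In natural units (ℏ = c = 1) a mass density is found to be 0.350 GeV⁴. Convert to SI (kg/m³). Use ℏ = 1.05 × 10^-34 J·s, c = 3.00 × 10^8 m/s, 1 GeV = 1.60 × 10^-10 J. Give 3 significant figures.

8.15 × 10^19 kg/m³

Mass density is [E]/(c²[L]³) = [E]⁴/(ℏ³c⁵).
1 GeV⁴ → 1/(ℏ³c⁵) × (1 GeV in J)⁴ = 2.33 × 10^20 kg/m³.
Result: 0.350 × 2.33 × 10^20 = 8.15 × 10^19 kg/m³.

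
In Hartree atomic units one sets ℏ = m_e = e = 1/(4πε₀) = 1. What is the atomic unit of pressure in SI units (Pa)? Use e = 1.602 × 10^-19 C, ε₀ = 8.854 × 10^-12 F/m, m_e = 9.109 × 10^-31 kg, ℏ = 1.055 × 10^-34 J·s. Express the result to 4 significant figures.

2.929 × 10^13 Pa

P_au = E_h/a₀³ = m_e⁴e¹⁰/((4πε₀)⁵ℏ⁸)
E_h = 4.354 × 10^-18 J
a₀ = 5.297 × 10^-11 m
E_h/a₀³ = 2.929 × 10^13 Pa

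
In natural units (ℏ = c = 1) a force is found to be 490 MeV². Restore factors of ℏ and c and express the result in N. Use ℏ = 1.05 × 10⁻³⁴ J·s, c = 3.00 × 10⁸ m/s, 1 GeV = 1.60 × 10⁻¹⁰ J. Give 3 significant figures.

Force is [E]/[L] = [E]²/(ℏc); restore (ℏc)⁻¹.
1 GeV² → 1/(ℏc) × (1 GeV in J)² = 8.13 × 10⁵ N.
Convert the energy scale: 490 MeV² = 4.90 × 10⁻⁴ GeV².
Result: 4.90 × 10⁻⁴ × 8.13 × 10⁵ = 398 N.

398 N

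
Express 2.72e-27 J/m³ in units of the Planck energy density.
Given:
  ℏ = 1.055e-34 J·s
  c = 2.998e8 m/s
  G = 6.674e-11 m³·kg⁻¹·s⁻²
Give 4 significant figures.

Planck energy density: u_P = c⁷/(ℏG²) = 4.632e113 J/m³.
2.72e-27 / 4.632e113 = 5.872e-141

5.872e-141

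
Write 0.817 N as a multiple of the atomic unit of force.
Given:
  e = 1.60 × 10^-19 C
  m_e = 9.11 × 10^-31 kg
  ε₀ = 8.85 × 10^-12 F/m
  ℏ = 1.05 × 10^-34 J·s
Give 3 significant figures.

atomic unit of force: F_au = E_h/a₀ = m_e²e⁶/((4πε₀)³ℏ⁴) = 8.33 × 10^-8 N.
0.817 / 8.33 × 10^-8 = 9.81 × 10^6

9.81 × 10^6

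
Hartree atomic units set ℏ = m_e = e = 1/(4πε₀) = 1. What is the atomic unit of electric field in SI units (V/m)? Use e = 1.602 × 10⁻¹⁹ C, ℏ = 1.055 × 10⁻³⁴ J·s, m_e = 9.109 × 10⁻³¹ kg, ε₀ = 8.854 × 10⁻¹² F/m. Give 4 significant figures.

5.131 × 10¹¹ V/m

Dimensional analysis gives E_au = E_h/(e a₀) = m_e²e⁵/((4πε₀)³ℏ⁴).
E_h = 4.354 × 10⁻¹⁸ J
a₀ = 5.297 × 10⁻¹¹ m
E_h/(e·a₀) = 5.131 × 10¹¹ V/m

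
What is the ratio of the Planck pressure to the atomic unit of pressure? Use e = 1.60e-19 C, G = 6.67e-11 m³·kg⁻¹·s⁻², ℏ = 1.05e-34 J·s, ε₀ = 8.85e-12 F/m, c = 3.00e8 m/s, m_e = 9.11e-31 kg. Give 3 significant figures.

Planck pressure: p_P = c⁷/(ℏG²) = 4.68e113 Pa
atomic unit of pressure: P_au = E_h/a₀³ = m_e⁴e¹⁰/((4πε₀)⁵ℏ⁸) = 3.01e13 Pa
ratio = 4.68e113 / 3.01e13 = 1.55e100

1.55e100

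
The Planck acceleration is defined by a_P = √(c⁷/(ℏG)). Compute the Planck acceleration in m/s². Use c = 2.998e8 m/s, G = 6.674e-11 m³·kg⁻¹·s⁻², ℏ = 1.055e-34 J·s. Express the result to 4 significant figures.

5.560e51 m/s²

a_P = √(c⁷/(ℏG))
  = √(3.092e103)
  = 5.560e51 m/s²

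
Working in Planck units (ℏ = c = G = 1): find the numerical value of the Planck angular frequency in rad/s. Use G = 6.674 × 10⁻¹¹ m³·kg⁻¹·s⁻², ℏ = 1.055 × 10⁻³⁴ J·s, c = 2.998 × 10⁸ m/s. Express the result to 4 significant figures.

1.855 × 10⁴³ rad/s

The unique combination of the constants set to 1 with dimensions of angular frequency is ω_P = √(c⁵/(ℏG)).
  = √(3.440 × 10⁸⁶)
  = 1.855 × 10⁴³ rad/s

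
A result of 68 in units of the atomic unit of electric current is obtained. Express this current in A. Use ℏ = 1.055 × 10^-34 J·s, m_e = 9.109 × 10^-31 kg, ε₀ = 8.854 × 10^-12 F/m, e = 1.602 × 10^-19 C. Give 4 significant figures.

One atomic unit of electric current: I_au = e E_h/ℏ = m_e e⁵/((4πε₀)²ℏ³) = 6.612 × 10^-3 A.
68 × 6.612 × 10^-3 A = 0.4496 A

0.4496 A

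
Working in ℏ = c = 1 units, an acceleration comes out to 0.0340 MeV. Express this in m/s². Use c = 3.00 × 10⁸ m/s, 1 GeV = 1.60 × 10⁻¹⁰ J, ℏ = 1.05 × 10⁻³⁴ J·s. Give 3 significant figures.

1.55 × 10²⁸ m/s²

Acceleration is [L]/[T]² = c·[E]/ℏ.
1 GeV → c/ℏ × (1 GeV in J) = 4.57 × 10³² m/s².
Convert the energy scale: 0.0340 MeV = 3.40 × 10⁻⁵ GeV.
Result: 3.40 × 10⁻⁵ × 4.57 × 10³² = 1.55 × 10²⁸ m/s².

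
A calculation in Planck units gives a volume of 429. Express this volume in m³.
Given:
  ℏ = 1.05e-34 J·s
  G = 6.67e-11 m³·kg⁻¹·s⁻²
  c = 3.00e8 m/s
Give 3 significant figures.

One Planck volume: V_P = (ℏG/c³)^(3/2) = 4.18e-105 m³.
429 × 4.18e-105 m³ = 1.79e-102 m³

1.79e-102 m³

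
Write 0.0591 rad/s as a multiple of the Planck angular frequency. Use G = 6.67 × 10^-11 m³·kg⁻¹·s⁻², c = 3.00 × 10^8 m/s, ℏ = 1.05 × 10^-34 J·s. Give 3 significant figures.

3.17 × 10^-45

Planck angular frequency: ω_P = √(c⁵/(ℏG)) = 1.86 × 10^43 rad/s.
0.0591 / 1.86 × 10^43 = 3.17 × 10^-45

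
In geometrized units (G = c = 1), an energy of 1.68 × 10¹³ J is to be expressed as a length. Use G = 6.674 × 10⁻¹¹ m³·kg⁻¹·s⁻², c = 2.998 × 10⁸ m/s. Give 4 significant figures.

1.388 × 10⁻³¹ m

Energy → length via G/c⁴.
1.68 × 10¹³ J × (G/c⁴) = 1.388 × 10⁻³¹ m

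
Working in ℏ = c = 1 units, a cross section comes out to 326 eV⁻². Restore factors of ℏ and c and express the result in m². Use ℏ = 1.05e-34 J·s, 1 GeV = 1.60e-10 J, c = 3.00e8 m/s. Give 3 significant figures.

Area is [L]² = [E]⁻²·(ℏc)²; restore (ℏc)².
1 GeV⁻² → (ℏc)² × (1 GeV in J)⁻² = 3.88e-32 m².
Convert the energy scale: 326 eV⁻² = 3.26e20 GeV⁻².
Result: 3.26e20 × 3.88e-32 = 1.26e-11 m².

1.26e-11 m²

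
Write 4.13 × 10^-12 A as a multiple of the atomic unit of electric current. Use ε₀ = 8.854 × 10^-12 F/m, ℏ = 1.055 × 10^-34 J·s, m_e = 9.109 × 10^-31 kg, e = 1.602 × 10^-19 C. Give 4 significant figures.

atomic unit of electric current: I_au = e E_h/ℏ = m_e e⁵/((4πε₀)²ℏ³) = 6.612 × 10^-3 A.
4.13 × 10^-12 / 6.612 × 10^-3 = 6.246 × 10^-10

6.246 × 10^-10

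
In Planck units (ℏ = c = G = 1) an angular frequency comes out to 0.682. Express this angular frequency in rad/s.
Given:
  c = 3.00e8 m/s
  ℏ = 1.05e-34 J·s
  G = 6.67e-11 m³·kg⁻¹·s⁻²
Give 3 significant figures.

1.27e43 rad/s

One Planck angular frequency: ω_P = √(c⁵/(ℏG)) = 1.86e43 rad/s.
0.682 × 1.86e43 rad/s = 1.27e43 rad/s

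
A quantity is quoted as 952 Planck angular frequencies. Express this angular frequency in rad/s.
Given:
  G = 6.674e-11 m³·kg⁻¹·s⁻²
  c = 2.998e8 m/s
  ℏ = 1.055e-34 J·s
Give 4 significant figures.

One Planck angular frequency: ω_P = √(c⁵/(ℏG)) = 1.855e43 rad/s.
952 × 1.855e43 rad/s = 1.766e46 rad/s

1.766e46 rad/s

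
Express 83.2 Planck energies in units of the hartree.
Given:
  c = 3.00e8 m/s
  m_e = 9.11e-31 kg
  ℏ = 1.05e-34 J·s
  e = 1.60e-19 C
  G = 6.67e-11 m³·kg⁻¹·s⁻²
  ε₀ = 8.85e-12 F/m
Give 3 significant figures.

3.72e28

Planck energy: E_P = √(ℏc⁵/G) = 1.96e9 J
hartree: E_h = m_e e⁴/(4πε₀ℏ)² = 4.38e-18 J
83.2 × 1.96e9 / 4.38e-18 = 3.72e28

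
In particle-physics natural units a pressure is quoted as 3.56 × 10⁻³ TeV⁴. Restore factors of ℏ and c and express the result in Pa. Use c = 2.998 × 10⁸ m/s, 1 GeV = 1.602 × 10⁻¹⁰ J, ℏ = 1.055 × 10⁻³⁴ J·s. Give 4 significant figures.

Pressure is [E]/[L]³ = [E]⁴/(ℏc)³.
1 GeV⁴ → 1/(ℏc)³ × (1 GeV in J)⁴ = 2.082 × 10³⁷ Pa.
Convert the energy scale: 3.56 × 10⁻³ TeV⁴ = 3.56 × 10⁹ GeV⁴.
Result: 3.56 × 10⁹ × 2.082 × 10³⁷ = 7.411 × 10⁴⁶ Pa.

7.411 × 10⁴⁶ Pa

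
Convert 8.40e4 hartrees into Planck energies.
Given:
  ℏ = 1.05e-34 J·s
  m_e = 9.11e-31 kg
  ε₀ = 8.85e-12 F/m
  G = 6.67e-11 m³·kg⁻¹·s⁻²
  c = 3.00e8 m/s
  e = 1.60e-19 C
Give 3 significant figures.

1.88e-22

hartree: E_h = m_e e⁴/(4πε₀ℏ)² = 4.38e-18 J
Planck energy: E_P = √(ℏc⁵/G) = 1.96e9 J
8.40e4 × 4.38e-18 / 1.96e9 = 1.88e-22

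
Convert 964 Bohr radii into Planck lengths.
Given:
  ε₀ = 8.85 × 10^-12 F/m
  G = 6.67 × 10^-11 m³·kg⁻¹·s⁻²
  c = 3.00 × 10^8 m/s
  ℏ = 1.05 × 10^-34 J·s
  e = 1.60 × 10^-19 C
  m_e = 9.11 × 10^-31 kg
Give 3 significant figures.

3.15 × 10^27

Bohr radius: a₀ = 4πε₀ℏ²/(m_e e²) = 5.26 × 10^-11 m
Planck length: ℓ_P = √(ℏG/c³) = 1.61 × 10^-35 m
964 × 5.26 × 10^-11 / 1.61 × 10^-35 = 3.15 × 10^27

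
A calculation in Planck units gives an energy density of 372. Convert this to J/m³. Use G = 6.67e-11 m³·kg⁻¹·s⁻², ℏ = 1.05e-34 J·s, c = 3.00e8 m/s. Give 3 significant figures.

One Planck energy density: u_P = c⁷/(ℏG²) = 4.68e113 J/m³.
372 × 4.68e113 J/m³ = 1.74e116 J/m³

1.74e116 J/m³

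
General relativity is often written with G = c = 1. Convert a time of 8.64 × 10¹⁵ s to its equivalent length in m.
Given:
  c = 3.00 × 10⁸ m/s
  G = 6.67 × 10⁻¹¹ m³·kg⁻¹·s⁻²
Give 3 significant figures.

2.59 × 10²⁴ m

Time → length via c.
8.64 × 10¹⁵ s × (c) = 2.59 × 10²⁴ m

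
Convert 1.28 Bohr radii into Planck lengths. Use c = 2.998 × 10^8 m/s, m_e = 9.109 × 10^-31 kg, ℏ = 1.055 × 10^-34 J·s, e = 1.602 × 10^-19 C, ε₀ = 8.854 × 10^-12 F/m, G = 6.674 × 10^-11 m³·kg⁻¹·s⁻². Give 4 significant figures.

4.195 × 10^24

Bohr radius: a₀ = 4πε₀ℏ²/(m_e e²) = 5.297 × 10^-11 m
Planck length: ℓ_P = √(ℏG/c³) = 1.616 × 10^-35 m
1.28 × 5.297 × 10^-11 / 1.616 × 10^-35 = 4.195 × 10^24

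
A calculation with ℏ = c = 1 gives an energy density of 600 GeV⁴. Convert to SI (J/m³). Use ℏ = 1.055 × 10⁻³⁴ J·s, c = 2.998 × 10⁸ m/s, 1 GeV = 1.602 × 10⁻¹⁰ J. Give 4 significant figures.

[E]/[L]³ = [E]⁴/(ℏc)³; restore (ℏc)⁻³.
1 GeV⁴ → 1/(ℏc)³ × (1 GeV in J)⁴ = 2.082 × 10³⁷ J/m³.
Result: 600 × 2.082 × 10³⁷ = 1.249 × 10⁴⁰ J/m³.

1.249 × 10⁴⁰ J/m³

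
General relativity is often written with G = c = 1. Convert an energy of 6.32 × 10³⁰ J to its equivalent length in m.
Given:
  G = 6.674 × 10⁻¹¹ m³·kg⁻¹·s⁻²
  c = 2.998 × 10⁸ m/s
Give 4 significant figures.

Energy → length via G/c⁴.
6.32 × 10³⁰ J × (G/c⁴) = 5.221 × 10⁻¹⁴ m

5.221 × 10⁻¹⁴ m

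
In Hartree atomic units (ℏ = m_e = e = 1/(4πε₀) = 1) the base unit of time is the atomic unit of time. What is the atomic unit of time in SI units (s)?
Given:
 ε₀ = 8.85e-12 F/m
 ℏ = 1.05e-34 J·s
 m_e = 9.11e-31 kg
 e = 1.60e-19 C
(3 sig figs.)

2.40e-17 s

τ_au = (4πε₀)²ℏ³/(m_e e⁴)
E_h = 4.38e-18 J
ℏ/E_h = 2.40e-17 s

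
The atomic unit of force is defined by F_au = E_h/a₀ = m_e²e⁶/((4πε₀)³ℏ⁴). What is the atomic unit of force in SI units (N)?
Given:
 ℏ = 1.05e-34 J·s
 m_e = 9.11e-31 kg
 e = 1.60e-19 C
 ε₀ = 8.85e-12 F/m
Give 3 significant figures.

8.33e-8 N

F_au = E_h/a₀ = m_e²e⁶/((4πε₀)³ℏ⁴)
E_h = 4.38e-18 J
a₀ = 5.26e-11 m
E_h/a₀ = 8.33e-8 N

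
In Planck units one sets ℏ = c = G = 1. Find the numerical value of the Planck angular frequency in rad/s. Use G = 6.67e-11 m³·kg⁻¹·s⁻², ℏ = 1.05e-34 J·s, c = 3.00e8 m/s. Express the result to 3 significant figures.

1.86e43 rad/s

ω_P = √(c⁵/(ℏG))
  = √(3.47e86)
  = 1.86e43 rad/s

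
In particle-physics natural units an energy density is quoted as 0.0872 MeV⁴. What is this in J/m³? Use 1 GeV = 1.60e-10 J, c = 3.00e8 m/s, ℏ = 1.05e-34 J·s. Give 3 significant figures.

[E]/[L]³ = [E]⁴/(ℏc)³; restore (ℏc)⁻³.
1 GeV⁴ → 1/(ℏc)³ × (1 GeV in J)⁴ = 2.10e37 J/m³.
Convert the energy scale: 0.0872 MeV⁴ = 8.72e-14 GeV⁴.
Result: 8.72e-14 × 2.10e37 = 1.83e24 J/m³.

1.83e24 J/m³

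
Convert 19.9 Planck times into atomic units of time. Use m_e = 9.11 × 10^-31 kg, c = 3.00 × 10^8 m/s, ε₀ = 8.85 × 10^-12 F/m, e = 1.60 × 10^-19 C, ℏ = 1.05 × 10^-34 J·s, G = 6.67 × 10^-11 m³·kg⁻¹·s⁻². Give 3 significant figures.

4.45 × 10^-26

Planck time: t_P = √(ℏG/c⁵) = 5.37 × 10^-44 s
atomic unit of time: τ_au = (4πε₀)²ℏ³/(m_e e⁴) = 2.40 × 10^-17 s
19.9 × 5.37 × 10^-44 / 2.40 × 10^-17 = 4.45 × 10^-26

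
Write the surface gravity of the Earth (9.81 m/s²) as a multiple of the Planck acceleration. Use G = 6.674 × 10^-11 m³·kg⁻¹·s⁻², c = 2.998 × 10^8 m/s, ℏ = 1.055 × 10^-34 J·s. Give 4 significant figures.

1.764 × 10^-51

Planck acceleration: a_P = √(c⁷/(ℏG)) = 5.560 × 10^51 m/s².
9.81 / 5.560 × 10^51 = 1.764 × 10^-51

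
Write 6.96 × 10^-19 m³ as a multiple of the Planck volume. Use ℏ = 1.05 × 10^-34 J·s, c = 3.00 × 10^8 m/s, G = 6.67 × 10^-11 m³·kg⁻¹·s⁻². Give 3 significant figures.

Planck volume: V_P = (ℏG/c³)^(3/2) = 4.18 × 10^-105 m³.
6.96 × 10^-19 / 4.18 × 10^-105 = 1.67 × 10^86

1.67 × 10^86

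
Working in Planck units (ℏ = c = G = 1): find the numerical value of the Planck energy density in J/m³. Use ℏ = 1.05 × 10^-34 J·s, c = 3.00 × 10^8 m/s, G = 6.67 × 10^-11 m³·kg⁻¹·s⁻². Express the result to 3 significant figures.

Dimensional analysis gives u_P = c⁷/(ℏG²).
  = 2.19 × 10^59 / 4.67 × 10^-55
  = 4.68 × 10^113 J/m³

4.68 × 10^113 J/m³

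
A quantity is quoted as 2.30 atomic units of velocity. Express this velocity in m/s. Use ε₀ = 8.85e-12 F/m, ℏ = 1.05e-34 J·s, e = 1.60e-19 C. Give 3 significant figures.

5.04e6 m/s

One atomic unit of velocity: v_au = e²/(4πε₀ℏ) = 2.19e6 m/s.
2.30 × 2.19e6 m/s = 5.04e6 m/s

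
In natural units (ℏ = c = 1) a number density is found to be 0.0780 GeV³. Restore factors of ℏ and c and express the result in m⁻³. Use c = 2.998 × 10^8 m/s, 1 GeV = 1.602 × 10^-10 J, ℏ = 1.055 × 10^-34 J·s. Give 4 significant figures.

1.014 × 10^46 m⁻³

Number density is [L]⁻³ = [E]³/(ℏc)³.
1 GeV³ → 1/(ℏc)³ × (1 GeV in J)³ = 1.299 × 10^47 m⁻³.
Result: 0.0780 × 1.299 × 10^47 = 1.014 × 10^46 m⁻³.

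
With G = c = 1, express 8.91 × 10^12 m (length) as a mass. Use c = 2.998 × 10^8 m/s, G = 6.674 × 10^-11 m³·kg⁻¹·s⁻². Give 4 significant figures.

1.200 × 10^40 kg

Length → mass via c²/G.
8.91 × 10^12 m × (c²/G) = 1.200 × 10^40 kg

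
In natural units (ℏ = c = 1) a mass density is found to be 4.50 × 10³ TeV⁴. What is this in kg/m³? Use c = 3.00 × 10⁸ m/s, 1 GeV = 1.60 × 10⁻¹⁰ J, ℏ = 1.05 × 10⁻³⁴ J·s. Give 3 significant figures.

Mass density is [E]/(c²[L]³) = [E]⁴/(ℏ³c⁵).
1 GeV⁴ → 1/(ℏ³c⁵) × (1 GeV in J)⁴ = 2.33 × 10²⁰ kg/m³.
Convert the energy scale: 4.50 × 10³ TeV⁴ = 4.50 × 10¹⁵ GeV⁴.
Result: 4.50 × 10¹⁵ × 2.33 × 10²⁰ = 1.05 × 10³⁶ kg/m³.

1.05 × 10³⁶ kg/m³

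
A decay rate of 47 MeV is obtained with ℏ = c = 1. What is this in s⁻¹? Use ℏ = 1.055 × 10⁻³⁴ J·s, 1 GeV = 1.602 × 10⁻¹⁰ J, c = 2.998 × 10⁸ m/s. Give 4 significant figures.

7.137 × 10²² s⁻¹

A rate is [E]/ℏ; divide by ℏ.
1 GeV → 1/ℏ × (1 GeV in J) = 1.518 × 10²⁴ s⁻¹.
Convert the energy scale: 47 MeV = 0.0470 GeV.
Result: 0.0470 × 1.518 × 10²⁴ = 7.137 × 10²² s⁻¹.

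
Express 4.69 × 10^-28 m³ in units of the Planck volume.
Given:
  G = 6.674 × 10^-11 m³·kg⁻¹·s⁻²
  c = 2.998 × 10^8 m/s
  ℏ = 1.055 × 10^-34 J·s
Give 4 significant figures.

Planck volume: V_P = (ℏG/c³)^(3/2) = 4.224 × 10^-105 m³.
4.69 × 10^-28 / 4.224 × 10^-105 = 1.110 × 10^77

1.110 × 10^77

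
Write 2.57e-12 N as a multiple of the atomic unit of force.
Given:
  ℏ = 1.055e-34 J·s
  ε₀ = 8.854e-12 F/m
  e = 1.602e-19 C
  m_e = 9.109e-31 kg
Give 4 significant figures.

atomic unit of force: F_au = E_h/a₀ = m_e²e⁶/((4πε₀)³ℏ⁴) = 8.220e-8 N.
2.57e-12 / 8.220e-8 = 3.127e-5

3.127e-5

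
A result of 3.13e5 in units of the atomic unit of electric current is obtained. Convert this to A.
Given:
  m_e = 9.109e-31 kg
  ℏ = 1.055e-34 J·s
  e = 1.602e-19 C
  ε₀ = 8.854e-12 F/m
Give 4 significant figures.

One atomic unit of electric current: I_au = e E_h/ℏ = m_e e⁵/((4πε₀)²ℏ³) = 6.612e-3 A.
3.13e5 × 6.612e-3 A = 2.070e3 A

2.070e3 A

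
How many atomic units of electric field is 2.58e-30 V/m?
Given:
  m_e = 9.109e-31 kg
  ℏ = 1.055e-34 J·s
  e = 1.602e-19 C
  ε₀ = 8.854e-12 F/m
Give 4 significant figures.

atomic unit of electric field: E_au = E_h/(e a₀) = m_e²e⁵/((4πε₀)³ℏ⁴) = 5.131e11 V/m.
2.58e-30 / 5.131e11 = 5.028e-42

5.028e-42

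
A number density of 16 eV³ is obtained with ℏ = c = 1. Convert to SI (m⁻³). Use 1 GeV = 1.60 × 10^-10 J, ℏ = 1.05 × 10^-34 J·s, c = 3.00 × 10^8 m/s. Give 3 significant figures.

Number density is [L]⁻³ = [E]³/(ℏc)³.
1 GeV³ → 1/(ℏc)³ × (1 GeV in J)³ = 1.31 × 10^47 m⁻³.
Convert the energy scale: 16 eV³ = 1.60 × 10^-26 GeV³.
Result: 1.60 × 10^-26 × 1.31 × 10^47 = 2.10 × 10^21 m⁻³.

2.10 × 10^21 m⁻³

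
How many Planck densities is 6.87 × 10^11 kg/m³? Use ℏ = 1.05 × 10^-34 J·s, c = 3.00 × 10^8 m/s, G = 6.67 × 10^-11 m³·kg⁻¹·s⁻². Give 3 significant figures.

Planck density: ρ_P = c⁵/(ℏG²) = 5.20 × 10^96 kg/m³.
6.87 × 10^11 / 5.20 × 10^96 = 1.32 × 10^-85

1.32 × 10^-85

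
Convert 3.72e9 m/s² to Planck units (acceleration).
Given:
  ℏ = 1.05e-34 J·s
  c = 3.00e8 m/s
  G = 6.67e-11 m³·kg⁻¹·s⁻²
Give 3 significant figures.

6.66e-43

Planck acceleration: a_P = √(c⁷/(ℏG)) = 5.59e51 m/s².
3.72e9 / 5.59e51 = 6.66e-43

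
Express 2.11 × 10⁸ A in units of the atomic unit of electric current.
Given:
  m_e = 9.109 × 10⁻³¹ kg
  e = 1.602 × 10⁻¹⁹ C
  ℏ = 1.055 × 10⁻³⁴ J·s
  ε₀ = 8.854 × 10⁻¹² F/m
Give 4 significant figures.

3.191 × 10¹⁰

atomic unit of electric current: I_au = e E_h/ℏ = m_e e⁵/((4πε₀)²ℏ³) = 6.612 × 10⁻³ A.
2.11 × 10⁸ / 6.612 × 10⁻³ = 3.191 × 10¹⁰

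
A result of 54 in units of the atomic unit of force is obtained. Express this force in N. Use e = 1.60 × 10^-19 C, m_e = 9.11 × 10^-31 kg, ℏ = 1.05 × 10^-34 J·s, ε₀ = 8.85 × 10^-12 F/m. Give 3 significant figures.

One atomic unit of force: F_au = E_h/a₀ = m_e²e⁶/((4πε₀)³ℏ⁴) = 8.33 × 10^-8 N.
54 × 8.33 × 10^-8 N = 4.50 × 10^-6 N

4.50 × 10^-6 N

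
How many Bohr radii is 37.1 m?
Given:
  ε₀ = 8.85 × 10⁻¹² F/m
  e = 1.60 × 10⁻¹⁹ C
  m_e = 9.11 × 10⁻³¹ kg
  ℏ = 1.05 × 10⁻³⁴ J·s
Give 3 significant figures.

Bohr radius: a₀ = 4πε₀ℏ²/(m_e e²) = 5.26 × 10⁻¹¹ m.
37.1 / 5.26 × 10⁻¹¹ = 7.06 × 10¹¹

7.06 × 10¹¹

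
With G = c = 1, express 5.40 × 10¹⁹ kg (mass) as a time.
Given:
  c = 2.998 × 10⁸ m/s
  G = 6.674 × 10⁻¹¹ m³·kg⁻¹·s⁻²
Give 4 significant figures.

1.337 × 10⁻¹⁶ s

Mass → time via G/c³.
5.40 × 10¹⁹ kg × (G/c³) = 1.337 × 10⁻¹⁶ s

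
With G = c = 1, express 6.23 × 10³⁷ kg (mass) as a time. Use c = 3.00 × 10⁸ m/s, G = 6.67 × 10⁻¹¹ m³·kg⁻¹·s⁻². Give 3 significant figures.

Mass → time via G/c³.
6.23 × 10³⁷ kg × (G/c³) = 154 s

154 s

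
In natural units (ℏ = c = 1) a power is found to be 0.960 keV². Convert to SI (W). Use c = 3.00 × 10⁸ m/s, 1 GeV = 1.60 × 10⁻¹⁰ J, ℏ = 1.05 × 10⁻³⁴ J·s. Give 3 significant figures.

234 W

Power is [E]/[T] = [E]²/ℏ.
1 GeV² → 1/ℏ × (1 GeV in J)² = 2.44 × 10¹⁴ W.
Convert the energy scale: 0.960 keV² = 9.60 × 10⁻¹³ GeV².
Result: 9.60 × 10⁻¹³ × 2.44 × 10¹⁴ = 234 W.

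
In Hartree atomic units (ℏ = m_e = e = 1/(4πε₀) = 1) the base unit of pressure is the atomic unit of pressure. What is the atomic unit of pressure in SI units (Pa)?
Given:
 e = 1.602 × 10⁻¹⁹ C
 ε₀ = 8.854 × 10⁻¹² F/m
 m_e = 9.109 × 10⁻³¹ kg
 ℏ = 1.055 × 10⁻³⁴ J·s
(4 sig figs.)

2.929 × 10¹³ Pa

P_au = E_h/a₀³ = m_e⁴e¹⁰/((4πε₀)⁵ℏ⁸)
E_h = 4.354 × 10⁻¹⁸ J
a₀ = 5.297 × 10⁻¹¹ m
E_h/a₀³ = 2.929 × 10¹³ Pa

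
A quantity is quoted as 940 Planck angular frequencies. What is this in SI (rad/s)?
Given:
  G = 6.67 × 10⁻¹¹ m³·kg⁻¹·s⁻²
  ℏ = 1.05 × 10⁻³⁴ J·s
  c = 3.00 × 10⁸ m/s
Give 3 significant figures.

One Planck angular frequency: ω_P = √(c⁵/(ℏG)) = 1.86 × 10⁴³ rad/s.
940 × 1.86 × 10⁴³ rad/s = 1.75 × 10⁴⁶ rad/s

1.75 × 10⁴⁶ rad/s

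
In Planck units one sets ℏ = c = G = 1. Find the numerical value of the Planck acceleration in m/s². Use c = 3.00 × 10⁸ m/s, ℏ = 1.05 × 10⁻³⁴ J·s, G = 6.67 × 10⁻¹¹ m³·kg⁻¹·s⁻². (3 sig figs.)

a_P = √(c⁷/(ℏG))
  = √(3.12 × 10¹⁰³)
  = 5.59 × 10⁵¹ m/s²

5.59 × 10⁵¹ m/s²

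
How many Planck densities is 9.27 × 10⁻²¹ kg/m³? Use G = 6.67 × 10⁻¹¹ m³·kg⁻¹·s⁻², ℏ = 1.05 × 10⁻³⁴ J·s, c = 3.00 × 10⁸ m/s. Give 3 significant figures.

Planck density: ρ_P = c⁵/(ℏG²) = 5.20 × 10⁹⁶ kg/m³.
9.27 × 10⁻²¹ / 5.20 × 10⁹⁶ = 1.78 × 10⁻¹¹⁷

1.78 × 10⁻¹¹⁷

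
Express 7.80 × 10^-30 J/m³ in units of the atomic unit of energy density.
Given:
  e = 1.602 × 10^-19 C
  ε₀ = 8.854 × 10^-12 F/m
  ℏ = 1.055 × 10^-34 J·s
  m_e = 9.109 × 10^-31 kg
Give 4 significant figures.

atomic unit of energy density: u_au = E_h/a₀³ = m_e⁴e¹⁰/((4πε₀)⁵ℏ⁸) = 2.929 × 10^13 J/m³.
7.80 × 10^-30 / 2.929 × 10^13 = 2.663 × 10^-43

2.663 × 10^-43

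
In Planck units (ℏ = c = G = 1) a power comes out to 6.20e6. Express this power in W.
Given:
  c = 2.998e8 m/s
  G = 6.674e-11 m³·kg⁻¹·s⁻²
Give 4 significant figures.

2.250e59 W

One Planck power: P_P = c⁵/G = 3.629e52 W.
6.20e6 × 3.629e52 W = 2.250e59 W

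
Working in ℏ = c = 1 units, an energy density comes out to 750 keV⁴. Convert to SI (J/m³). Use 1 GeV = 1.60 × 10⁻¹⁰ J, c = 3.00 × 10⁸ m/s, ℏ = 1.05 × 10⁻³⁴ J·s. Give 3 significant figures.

[E]/[L]³ = [E]⁴/(ℏc)³; restore (ℏc)⁻³.
1 GeV⁴ → 1/(ℏc)³ × (1 GeV in J)⁴ = 2.10 × 10³⁷ J/m³.
Convert the energy scale: 750 keV⁴ = 7.50 × 10⁻²² GeV⁴.
Result: 7.50 × 10⁻²² × 2.10 × 10³⁷ = 1.57 × 10¹⁶ J/m³.

1.57 × 10¹⁶ J/m³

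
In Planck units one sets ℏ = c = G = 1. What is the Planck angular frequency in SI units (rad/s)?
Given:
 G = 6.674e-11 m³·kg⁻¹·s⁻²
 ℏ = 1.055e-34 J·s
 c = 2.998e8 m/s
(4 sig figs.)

ω_P = √(c⁵/(ℏG))
  = √(3.440e86)
  = 1.855e43 rad/s

1.855e43 rad/s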